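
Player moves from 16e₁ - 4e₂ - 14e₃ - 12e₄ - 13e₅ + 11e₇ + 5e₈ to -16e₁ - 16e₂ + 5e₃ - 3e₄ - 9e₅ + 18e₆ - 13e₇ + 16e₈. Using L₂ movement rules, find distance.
51.449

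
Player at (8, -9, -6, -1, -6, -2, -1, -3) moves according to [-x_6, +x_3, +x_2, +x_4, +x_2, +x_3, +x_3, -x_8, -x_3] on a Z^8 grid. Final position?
(8, -7, -4, 0, -6, -3, -1, -4)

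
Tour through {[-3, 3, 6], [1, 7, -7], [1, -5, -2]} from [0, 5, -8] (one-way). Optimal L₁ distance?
41
(one optimal route: (0, 5, -8) → (1, 7, -7) → (1, -5, -2) → (-3, 3, 6))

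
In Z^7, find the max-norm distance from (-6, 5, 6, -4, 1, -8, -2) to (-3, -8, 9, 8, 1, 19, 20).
27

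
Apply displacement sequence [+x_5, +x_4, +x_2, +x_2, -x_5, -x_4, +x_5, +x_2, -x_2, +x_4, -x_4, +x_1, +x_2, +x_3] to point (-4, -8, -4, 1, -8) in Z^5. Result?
(-3, -5, -3, 1, -7)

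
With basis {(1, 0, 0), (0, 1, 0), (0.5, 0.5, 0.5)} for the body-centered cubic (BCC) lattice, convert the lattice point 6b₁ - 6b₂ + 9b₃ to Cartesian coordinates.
(10.5, -1.5, 4.5)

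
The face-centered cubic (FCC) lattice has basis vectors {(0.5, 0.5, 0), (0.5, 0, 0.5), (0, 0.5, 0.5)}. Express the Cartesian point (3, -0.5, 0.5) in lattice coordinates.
2b₁ + 4b₂ - 3b₃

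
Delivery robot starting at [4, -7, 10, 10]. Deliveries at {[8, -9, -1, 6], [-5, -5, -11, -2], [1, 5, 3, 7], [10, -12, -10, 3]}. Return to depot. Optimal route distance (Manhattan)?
130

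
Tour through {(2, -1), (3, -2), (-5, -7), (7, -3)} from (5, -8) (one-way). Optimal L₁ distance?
27
(one optimal route: (5, -8) → (7, -3) → (3, -2) → (2, -1) → (-5, -7))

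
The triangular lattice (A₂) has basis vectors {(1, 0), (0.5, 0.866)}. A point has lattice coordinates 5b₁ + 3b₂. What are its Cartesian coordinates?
(6.5, 2.598)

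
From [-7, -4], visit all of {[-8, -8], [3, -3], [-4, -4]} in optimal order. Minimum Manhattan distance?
21
(one optimal route: (-7, -4) → (-8, -8) → (-4, -4) → (3, -3))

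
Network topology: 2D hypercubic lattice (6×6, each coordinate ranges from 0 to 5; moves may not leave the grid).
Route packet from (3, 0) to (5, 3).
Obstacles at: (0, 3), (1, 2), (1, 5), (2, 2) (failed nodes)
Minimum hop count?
5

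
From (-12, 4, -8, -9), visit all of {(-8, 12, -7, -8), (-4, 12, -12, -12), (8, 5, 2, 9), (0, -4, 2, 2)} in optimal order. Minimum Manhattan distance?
99
(one optimal route: (-12, 4, -8, -9) → (-8, 12, -7, -8) → (-4, 12, -12, -12) → (0, -4, 2, 2) → (8, 5, 2, 9))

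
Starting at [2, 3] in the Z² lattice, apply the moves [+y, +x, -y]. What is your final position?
(3, 3)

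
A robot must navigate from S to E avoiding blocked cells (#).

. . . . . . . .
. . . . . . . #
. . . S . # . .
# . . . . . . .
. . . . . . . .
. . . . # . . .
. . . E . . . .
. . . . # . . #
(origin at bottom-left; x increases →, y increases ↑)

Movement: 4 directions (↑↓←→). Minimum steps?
4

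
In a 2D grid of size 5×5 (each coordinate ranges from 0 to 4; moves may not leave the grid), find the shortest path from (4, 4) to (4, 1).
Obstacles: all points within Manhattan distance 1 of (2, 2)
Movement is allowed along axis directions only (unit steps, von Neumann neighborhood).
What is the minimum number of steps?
3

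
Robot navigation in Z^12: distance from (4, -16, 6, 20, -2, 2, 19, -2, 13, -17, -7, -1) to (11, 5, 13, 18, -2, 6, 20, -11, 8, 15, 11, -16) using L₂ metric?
47.3181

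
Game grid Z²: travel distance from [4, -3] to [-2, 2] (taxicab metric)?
11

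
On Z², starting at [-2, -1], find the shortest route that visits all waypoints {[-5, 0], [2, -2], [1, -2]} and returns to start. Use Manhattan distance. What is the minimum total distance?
18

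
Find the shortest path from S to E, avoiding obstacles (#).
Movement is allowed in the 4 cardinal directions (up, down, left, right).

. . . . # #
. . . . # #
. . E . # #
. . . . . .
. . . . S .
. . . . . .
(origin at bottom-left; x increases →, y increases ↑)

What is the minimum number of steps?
4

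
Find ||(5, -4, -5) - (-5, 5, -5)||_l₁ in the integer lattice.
19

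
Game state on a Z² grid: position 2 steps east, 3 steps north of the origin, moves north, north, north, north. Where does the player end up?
(2, 7)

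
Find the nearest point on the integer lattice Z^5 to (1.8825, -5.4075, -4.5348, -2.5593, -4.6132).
(2, -5, -5, -3, -5)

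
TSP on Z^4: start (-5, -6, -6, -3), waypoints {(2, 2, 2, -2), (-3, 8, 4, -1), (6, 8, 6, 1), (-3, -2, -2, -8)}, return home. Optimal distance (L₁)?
92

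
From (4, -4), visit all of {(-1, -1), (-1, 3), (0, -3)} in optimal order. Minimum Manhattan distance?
12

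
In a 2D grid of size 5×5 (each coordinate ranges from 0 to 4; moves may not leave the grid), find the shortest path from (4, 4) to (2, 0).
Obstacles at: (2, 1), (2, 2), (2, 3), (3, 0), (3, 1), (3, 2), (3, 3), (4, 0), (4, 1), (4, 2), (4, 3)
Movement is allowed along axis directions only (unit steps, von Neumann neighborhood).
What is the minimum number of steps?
8
(one shortest path: (4, 4) → (3, 4) → (2, 4) → (1, 4) → (1, 3) → (1, 2) → (1, 1) → (1, 0) → (2, 0))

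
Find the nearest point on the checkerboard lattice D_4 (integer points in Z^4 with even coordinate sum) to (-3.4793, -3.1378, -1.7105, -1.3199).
(-4, -3, -2, -1)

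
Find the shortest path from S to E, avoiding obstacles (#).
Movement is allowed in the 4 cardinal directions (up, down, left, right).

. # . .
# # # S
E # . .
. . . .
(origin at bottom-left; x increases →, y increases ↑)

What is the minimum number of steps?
6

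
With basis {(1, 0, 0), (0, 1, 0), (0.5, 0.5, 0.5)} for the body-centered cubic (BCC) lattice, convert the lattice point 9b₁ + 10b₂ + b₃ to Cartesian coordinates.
(9.5, 10.5, 0.5)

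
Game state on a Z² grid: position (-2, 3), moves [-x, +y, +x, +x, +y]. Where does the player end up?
(-1, 5)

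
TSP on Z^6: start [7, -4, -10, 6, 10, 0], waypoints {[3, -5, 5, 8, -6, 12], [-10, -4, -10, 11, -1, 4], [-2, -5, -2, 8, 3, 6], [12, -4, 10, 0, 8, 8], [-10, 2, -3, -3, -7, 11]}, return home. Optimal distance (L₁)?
222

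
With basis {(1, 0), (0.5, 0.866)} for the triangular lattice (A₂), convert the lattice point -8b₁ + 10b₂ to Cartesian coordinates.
(-3, 8.66)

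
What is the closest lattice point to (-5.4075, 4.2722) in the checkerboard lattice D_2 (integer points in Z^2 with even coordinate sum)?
(-6, 4)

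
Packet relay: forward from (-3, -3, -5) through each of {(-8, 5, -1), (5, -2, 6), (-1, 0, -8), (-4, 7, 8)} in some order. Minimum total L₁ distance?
62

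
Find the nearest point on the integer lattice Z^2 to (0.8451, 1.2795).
(1, 1)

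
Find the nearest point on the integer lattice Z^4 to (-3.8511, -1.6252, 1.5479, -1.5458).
(-4, -2, 2, -2)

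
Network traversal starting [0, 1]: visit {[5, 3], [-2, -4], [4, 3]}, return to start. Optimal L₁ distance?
28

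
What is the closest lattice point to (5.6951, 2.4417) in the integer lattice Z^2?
(6, 2)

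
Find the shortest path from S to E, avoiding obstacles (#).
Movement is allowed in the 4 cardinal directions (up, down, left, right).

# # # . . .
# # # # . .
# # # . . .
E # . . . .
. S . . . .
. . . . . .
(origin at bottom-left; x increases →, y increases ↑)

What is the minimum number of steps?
2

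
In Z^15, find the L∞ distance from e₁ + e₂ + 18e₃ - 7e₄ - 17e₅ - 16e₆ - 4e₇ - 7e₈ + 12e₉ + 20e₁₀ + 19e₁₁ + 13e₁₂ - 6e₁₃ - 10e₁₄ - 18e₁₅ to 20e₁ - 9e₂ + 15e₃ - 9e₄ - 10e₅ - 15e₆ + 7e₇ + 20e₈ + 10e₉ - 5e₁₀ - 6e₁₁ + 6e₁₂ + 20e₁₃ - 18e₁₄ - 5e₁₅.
27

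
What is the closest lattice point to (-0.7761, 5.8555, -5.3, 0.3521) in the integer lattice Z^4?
(-1, 6, -5, 0)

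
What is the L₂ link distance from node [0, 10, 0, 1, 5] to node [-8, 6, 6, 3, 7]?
11.1355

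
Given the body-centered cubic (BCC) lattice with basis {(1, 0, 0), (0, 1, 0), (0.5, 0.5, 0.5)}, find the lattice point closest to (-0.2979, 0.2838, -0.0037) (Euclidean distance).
(0, 0, 0)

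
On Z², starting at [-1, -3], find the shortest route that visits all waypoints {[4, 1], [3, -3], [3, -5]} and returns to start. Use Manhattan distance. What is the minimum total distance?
22
(one optimal route: (-1, -3) → (4, 1) → (3, -3) → (3, -5) → (-1, -3))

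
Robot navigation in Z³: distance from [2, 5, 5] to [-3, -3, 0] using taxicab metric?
18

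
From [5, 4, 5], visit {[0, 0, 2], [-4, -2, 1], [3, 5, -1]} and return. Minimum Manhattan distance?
44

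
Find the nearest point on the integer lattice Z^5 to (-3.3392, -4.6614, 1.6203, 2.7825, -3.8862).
(-3, -5, 2, 3, -4)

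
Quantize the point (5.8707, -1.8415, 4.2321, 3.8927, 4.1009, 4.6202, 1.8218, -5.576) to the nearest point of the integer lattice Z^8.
(6, -2, 4, 4, 4, 5, 2, -6)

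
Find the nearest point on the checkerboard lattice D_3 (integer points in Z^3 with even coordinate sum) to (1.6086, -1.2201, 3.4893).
(2, -1, 3)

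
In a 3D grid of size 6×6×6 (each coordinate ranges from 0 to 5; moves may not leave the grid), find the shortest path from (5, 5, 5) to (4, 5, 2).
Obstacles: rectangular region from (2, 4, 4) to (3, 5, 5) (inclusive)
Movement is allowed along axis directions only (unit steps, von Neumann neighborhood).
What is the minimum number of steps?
4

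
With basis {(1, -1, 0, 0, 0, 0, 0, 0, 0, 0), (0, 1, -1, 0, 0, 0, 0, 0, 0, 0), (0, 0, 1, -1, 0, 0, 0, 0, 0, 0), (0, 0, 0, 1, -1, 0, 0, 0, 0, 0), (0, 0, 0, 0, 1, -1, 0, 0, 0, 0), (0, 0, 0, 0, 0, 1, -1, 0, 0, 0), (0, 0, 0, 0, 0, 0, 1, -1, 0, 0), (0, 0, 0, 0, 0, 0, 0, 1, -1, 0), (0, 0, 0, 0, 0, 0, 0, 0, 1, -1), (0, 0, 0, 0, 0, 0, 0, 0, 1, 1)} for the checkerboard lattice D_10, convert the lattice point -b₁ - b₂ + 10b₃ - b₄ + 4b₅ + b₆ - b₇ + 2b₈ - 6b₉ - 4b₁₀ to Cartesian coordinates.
(-1, 0, 11, -11, 5, -3, -2, 3, -12, 2)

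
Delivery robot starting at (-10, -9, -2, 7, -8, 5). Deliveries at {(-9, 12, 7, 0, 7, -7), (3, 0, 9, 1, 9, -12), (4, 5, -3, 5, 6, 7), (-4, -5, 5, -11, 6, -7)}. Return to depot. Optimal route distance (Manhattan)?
222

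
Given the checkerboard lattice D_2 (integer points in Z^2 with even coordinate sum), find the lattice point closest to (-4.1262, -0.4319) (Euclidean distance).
(-4, 0)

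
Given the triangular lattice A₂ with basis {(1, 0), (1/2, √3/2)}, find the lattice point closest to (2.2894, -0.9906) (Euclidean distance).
(2.5, -0.866)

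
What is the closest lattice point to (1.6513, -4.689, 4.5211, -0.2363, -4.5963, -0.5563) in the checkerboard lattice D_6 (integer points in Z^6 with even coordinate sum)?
(2, -5, 5, 0, -5, -1)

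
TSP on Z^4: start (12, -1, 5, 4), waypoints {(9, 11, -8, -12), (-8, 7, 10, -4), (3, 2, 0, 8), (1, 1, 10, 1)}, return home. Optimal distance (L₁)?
152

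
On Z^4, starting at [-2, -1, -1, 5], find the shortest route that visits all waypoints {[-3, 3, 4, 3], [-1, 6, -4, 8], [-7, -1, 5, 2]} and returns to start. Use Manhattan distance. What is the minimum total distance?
56
(one optimal route: (-2, -1, -1, 5) → (-1, 6, -4, 8) → (-3, 3, 4, 3) → (-7, -1, 5, 2) → (-2, -1, -1, 5))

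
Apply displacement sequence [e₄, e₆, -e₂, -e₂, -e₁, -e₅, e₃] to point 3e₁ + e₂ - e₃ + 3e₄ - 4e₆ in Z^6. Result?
(2, -1, 0, 4, -1, -3)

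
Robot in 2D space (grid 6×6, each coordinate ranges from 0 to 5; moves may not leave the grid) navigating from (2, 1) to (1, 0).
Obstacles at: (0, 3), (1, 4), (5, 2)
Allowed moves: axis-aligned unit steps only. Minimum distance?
2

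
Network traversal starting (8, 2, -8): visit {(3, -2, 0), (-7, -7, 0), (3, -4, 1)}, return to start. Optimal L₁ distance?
66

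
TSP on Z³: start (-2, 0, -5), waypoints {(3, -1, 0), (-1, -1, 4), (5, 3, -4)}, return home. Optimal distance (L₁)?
40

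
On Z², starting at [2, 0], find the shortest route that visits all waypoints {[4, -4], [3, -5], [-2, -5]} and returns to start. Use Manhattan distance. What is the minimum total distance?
22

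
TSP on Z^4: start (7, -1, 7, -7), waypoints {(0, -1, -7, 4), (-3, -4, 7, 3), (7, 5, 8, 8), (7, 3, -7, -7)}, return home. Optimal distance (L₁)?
108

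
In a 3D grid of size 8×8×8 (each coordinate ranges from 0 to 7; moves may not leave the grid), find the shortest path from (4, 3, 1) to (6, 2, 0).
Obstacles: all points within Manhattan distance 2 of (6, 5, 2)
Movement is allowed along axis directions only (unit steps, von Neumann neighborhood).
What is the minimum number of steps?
4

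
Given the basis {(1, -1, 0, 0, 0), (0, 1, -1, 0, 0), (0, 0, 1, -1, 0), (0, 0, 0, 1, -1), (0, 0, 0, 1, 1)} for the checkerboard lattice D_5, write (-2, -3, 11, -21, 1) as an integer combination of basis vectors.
-2b₁ - 5b₂ + 6b₃ - 8b₄ - 7b₅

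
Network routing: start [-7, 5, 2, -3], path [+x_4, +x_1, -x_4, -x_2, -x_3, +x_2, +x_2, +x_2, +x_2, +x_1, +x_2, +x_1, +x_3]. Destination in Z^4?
(-4, 9, 2, -3)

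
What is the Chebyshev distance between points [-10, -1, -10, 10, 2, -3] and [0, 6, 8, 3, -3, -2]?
18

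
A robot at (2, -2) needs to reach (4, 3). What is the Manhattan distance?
7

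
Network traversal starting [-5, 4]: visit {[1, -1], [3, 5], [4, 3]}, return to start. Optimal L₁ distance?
30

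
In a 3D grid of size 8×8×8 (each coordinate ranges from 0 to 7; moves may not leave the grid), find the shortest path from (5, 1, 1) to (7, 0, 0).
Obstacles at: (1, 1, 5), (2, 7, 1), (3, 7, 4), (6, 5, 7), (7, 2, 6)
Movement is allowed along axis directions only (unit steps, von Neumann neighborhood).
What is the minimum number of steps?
4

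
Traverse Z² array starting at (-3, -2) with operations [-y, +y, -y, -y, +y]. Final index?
(-3, -3)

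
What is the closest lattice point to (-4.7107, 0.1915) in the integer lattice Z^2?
(-5, 0)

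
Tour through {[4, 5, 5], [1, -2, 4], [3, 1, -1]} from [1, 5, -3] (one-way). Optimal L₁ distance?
29
(one optimal route: (1, 5, -3) → (3, 1, -1) → (1, -2, 4) → (4, 5, 5))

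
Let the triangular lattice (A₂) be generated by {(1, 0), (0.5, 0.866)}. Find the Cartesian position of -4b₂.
(-2, -3.464)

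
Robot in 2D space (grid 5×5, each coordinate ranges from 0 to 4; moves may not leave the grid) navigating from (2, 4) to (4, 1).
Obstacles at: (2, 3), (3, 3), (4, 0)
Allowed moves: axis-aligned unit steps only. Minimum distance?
5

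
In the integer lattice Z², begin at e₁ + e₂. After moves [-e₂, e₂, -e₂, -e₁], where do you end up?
(0, 0)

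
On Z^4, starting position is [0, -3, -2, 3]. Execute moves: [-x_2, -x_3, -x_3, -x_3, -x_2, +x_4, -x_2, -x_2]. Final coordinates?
(0, -7, -5, 4)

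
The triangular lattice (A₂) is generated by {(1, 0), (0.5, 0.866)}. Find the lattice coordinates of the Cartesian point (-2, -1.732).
-b₁ - 2b₂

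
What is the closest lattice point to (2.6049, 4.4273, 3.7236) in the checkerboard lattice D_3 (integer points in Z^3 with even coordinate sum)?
(3, 5, 4)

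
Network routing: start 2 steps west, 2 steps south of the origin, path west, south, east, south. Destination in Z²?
(-2, -4)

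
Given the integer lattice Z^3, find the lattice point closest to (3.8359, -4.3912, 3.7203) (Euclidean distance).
(4, -4, 4)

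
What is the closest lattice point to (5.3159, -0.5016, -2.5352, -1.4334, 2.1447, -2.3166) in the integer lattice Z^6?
(5, -1, -3, -1, 2, -2)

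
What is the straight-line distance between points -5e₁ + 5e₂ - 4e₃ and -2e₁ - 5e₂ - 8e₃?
11.1803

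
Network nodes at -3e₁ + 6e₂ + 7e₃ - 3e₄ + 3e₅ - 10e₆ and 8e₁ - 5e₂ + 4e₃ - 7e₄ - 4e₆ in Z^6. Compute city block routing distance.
38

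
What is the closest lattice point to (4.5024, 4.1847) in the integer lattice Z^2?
(5, 4)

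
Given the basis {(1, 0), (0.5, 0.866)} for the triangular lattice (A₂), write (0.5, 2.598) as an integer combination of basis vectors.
-b₁ + 3b₂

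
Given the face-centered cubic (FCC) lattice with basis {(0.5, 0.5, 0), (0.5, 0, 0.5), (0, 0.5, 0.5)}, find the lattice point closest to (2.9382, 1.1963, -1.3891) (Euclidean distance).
(3, 1.5, -1.5)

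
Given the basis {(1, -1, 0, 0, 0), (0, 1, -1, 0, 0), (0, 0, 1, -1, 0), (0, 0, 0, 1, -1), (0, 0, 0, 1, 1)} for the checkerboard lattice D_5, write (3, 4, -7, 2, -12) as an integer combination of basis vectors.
3b₁ + 7b₂ + 7b₄ - 5b₅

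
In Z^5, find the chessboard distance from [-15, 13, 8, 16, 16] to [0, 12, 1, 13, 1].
15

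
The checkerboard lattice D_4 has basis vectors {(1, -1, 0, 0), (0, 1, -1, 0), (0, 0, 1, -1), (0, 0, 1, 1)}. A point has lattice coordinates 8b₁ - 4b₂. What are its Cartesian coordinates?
(8, -12, 4, 0)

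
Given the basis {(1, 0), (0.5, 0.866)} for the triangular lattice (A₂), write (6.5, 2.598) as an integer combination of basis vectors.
5b₁ + 3b₂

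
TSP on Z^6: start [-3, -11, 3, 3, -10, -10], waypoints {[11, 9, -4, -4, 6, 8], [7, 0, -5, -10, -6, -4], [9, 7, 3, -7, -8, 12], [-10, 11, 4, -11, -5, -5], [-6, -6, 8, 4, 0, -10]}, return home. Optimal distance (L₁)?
250
(one optimal route: (-3, -11, 3, 3, -10, -10) → (7, 0, -5, -10, -6, -4) → (11, 9, -4, -4, 6, 8) → (9, 7, 3, -7, -8, 12) → (-10, 11, 4, -11, -5, -5) → (-6, -6, 8, 4, 0, -10) → (-3, -11, 3, 3, -10, -10))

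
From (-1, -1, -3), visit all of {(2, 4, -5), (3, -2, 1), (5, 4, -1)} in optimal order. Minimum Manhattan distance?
26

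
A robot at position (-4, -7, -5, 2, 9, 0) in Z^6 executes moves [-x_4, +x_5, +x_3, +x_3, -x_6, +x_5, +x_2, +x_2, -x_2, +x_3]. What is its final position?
(-4, -6, -2, 1, 11, -1)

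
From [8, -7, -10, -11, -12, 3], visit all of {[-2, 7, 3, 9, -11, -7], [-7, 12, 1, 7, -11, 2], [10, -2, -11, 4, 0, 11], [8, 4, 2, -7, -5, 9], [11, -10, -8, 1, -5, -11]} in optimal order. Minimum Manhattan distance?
196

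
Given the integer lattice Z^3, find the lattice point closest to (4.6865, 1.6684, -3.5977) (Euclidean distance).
(5, 2, -4)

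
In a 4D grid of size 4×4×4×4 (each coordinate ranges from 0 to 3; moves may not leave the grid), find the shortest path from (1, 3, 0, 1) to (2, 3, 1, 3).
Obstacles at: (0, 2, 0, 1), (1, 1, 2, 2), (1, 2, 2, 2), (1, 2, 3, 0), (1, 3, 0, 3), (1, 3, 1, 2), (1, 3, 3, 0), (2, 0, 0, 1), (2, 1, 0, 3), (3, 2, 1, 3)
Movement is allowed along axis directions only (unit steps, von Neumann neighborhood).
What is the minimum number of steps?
4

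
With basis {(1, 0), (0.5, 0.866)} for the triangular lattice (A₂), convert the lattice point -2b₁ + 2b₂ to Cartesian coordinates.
(-1, 1.732)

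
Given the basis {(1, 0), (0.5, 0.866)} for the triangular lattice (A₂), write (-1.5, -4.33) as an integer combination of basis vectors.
b₁ - 5b₂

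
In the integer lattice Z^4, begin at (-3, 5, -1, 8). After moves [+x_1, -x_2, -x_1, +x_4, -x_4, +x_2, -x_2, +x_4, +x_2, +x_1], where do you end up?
(-2, 5, -1, 9)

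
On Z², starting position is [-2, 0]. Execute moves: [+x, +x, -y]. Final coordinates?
(0, -1)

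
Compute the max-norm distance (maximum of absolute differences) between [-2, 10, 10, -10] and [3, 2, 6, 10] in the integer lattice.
20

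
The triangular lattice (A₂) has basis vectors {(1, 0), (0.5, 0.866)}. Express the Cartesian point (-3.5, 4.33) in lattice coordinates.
-6b₁ + 5b₂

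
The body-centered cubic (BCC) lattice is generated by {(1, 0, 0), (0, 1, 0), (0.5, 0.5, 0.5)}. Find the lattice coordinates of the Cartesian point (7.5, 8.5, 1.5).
6b₁ + 7b₂ + 3b₃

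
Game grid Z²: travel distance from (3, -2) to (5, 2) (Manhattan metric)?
6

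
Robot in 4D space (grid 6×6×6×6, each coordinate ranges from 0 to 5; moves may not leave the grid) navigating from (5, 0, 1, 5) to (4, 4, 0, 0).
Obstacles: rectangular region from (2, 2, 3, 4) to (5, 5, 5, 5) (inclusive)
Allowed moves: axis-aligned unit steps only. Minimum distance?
11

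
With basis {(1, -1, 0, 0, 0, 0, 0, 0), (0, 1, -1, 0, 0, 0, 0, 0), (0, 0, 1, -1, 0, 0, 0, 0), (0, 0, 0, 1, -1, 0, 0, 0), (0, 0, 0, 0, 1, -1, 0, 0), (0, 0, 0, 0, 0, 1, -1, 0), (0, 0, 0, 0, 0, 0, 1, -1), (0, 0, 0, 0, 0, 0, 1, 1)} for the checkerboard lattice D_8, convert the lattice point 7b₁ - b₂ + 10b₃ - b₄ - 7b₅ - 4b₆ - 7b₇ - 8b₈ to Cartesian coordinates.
(7, -8, 11, -11, -6, 3, -11, -1)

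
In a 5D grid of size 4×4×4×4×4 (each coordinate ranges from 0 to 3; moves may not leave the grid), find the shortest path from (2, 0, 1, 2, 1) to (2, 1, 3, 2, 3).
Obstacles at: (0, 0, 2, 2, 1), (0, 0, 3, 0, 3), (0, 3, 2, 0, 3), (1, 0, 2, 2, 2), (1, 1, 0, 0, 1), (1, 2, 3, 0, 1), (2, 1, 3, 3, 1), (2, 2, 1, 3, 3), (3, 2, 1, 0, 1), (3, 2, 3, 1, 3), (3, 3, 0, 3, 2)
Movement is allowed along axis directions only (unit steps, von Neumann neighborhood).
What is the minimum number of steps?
5
(one shortest path: (2, 0, 1, 2, 1) → (2, 1, 1, 2, 1) → (2, 1, 2, 2, 1) → (2, 1, 3, 2, 1) → (2, 1, 3, 2, 2) → (2, 1, 3, 2, 3))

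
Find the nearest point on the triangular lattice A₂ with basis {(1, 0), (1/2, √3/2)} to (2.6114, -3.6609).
(3, -3.464)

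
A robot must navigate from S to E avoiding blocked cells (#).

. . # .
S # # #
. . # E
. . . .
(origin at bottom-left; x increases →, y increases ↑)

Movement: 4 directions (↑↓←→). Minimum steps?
6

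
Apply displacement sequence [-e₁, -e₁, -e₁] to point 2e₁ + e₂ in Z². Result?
(-1, 1)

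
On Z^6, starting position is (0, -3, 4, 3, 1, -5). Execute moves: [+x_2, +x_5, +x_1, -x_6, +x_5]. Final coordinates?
(1, -2, 4, 3, 3, -6)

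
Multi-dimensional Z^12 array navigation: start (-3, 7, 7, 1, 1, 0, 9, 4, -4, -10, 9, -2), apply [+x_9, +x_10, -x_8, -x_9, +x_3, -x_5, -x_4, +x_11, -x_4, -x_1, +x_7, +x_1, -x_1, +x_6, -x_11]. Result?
(-4, 7, 8, -1, 0, 1, 10, 3, -4, -9, 9, -2)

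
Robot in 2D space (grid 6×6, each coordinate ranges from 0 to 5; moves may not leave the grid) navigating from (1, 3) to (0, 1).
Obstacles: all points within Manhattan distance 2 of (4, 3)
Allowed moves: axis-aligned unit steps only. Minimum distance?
3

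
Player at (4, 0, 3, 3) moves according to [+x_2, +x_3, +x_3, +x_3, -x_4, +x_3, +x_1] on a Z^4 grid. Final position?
(5, 1, 7, 2)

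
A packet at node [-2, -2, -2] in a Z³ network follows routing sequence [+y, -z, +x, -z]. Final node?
(-1, -1, -4)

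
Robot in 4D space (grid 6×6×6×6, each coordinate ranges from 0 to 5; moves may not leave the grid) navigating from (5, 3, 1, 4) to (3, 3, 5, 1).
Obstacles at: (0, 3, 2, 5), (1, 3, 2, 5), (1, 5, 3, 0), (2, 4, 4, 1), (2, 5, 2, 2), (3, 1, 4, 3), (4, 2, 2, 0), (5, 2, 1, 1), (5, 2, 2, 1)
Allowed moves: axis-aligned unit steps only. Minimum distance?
9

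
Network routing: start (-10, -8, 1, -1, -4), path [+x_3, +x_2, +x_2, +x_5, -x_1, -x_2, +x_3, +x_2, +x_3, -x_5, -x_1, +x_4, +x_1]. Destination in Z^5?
(-11, -6, 4, 0, -4)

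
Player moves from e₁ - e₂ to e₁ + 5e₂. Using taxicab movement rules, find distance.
6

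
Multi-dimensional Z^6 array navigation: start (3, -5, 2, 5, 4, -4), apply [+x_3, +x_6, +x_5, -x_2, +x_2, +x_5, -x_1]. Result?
(2, -5, 3, 5, 6, -3)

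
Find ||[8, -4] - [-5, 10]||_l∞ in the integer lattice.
14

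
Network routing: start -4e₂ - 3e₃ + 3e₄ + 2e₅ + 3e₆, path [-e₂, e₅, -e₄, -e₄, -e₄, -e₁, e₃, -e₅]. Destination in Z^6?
(-1, -5, -2, 0, 2, 3)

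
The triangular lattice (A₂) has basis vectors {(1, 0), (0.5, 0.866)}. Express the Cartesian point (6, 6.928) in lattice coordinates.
2b₁ + 8b₂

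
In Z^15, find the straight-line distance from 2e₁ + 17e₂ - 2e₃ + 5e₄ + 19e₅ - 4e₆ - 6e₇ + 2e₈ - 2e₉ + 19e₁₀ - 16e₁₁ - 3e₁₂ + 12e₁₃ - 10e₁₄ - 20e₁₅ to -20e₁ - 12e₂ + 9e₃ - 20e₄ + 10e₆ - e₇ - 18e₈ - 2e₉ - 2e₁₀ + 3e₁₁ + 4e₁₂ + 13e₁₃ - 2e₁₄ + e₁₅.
66.4078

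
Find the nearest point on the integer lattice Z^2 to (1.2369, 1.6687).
(1, 2)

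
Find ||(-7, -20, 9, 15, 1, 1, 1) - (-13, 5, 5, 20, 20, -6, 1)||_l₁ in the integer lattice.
66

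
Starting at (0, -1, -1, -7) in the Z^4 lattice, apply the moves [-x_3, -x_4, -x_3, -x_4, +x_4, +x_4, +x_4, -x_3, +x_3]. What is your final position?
(0, -1, -3, -6)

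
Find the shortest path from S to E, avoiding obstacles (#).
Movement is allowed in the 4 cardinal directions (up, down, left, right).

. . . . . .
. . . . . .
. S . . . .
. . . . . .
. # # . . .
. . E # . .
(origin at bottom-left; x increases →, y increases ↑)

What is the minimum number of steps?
6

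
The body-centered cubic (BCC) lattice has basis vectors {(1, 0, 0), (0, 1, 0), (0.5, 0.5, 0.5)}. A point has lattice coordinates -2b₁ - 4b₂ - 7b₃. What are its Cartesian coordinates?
(-5.5, -7.5, -3.5)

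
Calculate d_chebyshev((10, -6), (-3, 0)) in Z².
13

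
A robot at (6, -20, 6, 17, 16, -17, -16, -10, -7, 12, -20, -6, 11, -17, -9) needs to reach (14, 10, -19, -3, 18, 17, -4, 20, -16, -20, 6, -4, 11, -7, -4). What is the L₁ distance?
245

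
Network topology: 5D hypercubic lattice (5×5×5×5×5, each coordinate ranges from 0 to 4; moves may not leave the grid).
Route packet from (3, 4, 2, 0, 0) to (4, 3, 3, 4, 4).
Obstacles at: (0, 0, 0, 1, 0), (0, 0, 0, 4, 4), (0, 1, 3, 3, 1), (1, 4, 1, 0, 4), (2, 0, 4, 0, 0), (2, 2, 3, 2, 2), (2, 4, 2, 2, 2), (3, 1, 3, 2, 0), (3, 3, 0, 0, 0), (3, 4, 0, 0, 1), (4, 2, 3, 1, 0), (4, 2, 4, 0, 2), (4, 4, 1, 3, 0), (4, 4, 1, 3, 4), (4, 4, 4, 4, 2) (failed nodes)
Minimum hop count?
11
(one shortest path: (3, 4, 2, 0, 0) → (4, 4, 2, 0, 0) → (4, 3, 2, 0, 0) → (4, 3, 3, 0, 0) → (4, 3, 3, 1, 0) → (4, 3, 3, 2, 0) → (4, 3, 3, 3, 0) → (4, 3, 3, 4, 0) → (4, 3, 3, 4, 1) → (4, 3, 3, 4, 2) → (4, 3, 3, 4, 3) → (4, 3, 3, 4, 4))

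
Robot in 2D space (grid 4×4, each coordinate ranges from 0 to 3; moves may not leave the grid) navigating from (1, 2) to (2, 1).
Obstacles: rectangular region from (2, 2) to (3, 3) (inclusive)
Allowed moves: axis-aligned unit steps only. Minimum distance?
2
(one shortest path: (1, 2) → (1, 1) → (2, 1))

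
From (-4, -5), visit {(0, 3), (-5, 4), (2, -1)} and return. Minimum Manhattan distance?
32
(one optimal route: (-4, -5) → (-5, 4) → (0, 3) → (2, -1) → (-4, -5))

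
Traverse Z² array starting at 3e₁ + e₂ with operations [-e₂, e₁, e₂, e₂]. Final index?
(4, 2)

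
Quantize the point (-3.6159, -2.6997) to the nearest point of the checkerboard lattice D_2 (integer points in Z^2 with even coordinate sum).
(-3, -3)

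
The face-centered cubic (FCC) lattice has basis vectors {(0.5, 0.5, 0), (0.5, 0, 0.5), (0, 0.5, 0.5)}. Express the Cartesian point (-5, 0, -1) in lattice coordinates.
-4b₁ - 6b₂ + 4b₃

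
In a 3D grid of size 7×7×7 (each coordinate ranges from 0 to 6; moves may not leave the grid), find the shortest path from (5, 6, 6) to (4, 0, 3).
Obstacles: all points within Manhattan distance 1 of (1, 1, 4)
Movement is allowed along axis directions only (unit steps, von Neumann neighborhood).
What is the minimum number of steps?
10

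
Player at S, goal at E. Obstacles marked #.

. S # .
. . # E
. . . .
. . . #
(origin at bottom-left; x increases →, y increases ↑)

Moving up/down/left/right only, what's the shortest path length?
5
(one shortest path: (1, 3) → (1, 2) → (1, 1) → (2, 1) → (3, 1) → (3, 2))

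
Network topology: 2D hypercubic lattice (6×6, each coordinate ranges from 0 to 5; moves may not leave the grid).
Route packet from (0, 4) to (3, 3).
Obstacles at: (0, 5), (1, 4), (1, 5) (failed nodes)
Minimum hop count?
4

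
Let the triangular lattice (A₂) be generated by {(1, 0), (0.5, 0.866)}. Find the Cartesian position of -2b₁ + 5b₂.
(0.5, 4.33)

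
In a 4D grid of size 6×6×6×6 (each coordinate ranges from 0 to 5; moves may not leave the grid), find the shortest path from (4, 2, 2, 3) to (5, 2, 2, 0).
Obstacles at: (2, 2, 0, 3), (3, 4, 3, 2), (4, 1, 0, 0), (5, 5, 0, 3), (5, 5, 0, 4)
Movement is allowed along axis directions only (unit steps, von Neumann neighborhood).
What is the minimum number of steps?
4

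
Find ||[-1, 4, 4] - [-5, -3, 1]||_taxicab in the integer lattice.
14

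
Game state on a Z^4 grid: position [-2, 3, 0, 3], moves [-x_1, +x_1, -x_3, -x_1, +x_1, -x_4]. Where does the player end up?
(-2, 3, -1, 2)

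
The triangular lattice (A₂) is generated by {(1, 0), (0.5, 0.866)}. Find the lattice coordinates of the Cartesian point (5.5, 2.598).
4b₁ + 3b₂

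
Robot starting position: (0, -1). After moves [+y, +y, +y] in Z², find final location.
(0, 2)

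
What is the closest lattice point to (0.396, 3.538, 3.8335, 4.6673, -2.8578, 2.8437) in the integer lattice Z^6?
(0, 4, 4, 5, -3, 3)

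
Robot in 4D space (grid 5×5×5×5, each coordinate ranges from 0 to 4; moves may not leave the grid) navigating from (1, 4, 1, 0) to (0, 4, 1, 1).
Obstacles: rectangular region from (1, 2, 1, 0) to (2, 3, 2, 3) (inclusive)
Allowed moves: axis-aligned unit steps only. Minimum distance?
2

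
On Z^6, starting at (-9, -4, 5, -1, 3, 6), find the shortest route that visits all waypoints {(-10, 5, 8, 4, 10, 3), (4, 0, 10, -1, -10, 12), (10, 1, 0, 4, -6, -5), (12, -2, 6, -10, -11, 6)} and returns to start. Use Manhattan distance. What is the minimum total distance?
196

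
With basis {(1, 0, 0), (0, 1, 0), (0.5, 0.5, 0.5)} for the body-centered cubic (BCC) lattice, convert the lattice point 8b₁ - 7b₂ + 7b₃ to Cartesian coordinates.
(11.5, -3.5, 3.5)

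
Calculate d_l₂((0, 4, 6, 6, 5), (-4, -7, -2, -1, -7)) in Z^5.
19.8494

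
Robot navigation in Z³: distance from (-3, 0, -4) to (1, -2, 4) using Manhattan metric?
14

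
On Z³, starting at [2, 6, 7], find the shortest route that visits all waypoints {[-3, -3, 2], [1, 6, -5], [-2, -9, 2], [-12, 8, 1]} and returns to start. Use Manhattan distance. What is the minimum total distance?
86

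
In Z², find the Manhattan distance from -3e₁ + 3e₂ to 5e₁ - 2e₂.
13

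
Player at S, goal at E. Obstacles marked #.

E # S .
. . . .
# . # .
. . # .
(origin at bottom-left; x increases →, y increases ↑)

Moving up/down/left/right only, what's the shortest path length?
4
(one shortest path: (2, 3) → (2, 2) → (1, 2) → (0, 2) → (0, 3))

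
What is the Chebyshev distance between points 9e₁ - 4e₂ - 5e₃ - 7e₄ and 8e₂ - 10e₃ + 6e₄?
13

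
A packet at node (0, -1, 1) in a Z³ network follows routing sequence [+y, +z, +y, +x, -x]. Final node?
(0, 1, 2)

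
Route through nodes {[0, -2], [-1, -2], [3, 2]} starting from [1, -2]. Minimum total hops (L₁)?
10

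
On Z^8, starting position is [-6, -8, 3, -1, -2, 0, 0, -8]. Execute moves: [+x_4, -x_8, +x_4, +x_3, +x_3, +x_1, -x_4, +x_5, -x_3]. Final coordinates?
(-5, -8, 4, 0, -1, 0, 0, -9)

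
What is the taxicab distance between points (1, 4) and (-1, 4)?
2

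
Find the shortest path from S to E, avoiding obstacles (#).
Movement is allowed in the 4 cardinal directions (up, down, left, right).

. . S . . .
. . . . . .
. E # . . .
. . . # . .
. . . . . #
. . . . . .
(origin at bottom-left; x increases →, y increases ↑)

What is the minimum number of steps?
3
(one shortest path: (2, 5) → (1, 5) → (1, 4) → (1, 3))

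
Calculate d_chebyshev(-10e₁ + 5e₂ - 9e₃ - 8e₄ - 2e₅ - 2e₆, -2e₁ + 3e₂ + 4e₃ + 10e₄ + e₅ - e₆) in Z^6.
18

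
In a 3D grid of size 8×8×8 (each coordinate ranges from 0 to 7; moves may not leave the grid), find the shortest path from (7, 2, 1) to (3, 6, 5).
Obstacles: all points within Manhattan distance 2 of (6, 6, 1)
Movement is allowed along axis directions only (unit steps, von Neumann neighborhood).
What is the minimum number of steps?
12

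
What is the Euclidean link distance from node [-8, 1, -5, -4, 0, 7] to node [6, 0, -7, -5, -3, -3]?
17.6352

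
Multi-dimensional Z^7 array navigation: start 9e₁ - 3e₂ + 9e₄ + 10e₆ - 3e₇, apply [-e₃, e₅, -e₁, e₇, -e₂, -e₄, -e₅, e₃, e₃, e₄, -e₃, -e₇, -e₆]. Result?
(8, -4, 0, 9, 0, 9, -3)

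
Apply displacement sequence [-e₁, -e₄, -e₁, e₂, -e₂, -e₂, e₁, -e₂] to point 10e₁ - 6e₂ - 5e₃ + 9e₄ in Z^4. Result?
(9, -8, -5, 8)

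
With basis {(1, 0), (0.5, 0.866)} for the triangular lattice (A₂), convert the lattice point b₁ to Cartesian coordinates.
(1, 0)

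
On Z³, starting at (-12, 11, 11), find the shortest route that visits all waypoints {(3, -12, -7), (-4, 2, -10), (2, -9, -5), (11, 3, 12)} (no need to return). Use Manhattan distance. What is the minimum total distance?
98
(one optimal route: (-12, 11, 11) → (11, 3, 12) → (-4, 2, -10) → (2, -9, -5) → (3, -12, -7))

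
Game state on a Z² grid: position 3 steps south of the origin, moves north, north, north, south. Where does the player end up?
(0, -1)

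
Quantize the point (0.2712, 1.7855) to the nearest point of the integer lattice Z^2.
(0, 2)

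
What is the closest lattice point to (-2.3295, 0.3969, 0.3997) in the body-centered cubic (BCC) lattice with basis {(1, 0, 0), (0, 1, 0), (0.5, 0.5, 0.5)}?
(-2.5, 0.5, 0.5)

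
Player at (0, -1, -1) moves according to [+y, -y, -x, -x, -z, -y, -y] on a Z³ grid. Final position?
(-2, -3, -2)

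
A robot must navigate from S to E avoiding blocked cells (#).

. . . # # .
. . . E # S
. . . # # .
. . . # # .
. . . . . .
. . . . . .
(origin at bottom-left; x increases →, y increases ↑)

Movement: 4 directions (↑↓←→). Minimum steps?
10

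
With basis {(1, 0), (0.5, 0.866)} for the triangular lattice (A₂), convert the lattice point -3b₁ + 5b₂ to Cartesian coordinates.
(-0.5, 4.33)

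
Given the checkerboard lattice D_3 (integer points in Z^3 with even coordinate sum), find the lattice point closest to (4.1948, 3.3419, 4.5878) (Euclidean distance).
(4, 3, 5)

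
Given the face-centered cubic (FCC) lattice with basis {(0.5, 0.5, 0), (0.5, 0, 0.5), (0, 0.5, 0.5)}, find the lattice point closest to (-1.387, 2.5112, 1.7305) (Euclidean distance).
(-1.5, 2.5, 2)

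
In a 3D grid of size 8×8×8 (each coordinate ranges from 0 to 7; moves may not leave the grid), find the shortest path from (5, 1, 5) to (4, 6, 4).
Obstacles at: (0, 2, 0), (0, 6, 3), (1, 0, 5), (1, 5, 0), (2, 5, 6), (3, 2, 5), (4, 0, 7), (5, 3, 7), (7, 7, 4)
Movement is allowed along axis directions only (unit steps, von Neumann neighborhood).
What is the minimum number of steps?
7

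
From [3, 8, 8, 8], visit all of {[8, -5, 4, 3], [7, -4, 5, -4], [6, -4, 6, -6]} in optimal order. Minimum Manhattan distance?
41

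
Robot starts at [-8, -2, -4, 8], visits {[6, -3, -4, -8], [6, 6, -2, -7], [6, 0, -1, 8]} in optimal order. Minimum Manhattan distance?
53
(one optimal route: (-8, -2, -4, 8) → (6, 0, -1, 8) → (6, -3, -4, -8) → (6, 6, -2, -7))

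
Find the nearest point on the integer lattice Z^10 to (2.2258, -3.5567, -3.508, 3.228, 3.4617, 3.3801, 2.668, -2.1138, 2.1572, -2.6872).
(2, -4, -4, 3, 3, 3, 3, -2, 2, -3)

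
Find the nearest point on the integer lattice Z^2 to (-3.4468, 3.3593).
(-3, 3)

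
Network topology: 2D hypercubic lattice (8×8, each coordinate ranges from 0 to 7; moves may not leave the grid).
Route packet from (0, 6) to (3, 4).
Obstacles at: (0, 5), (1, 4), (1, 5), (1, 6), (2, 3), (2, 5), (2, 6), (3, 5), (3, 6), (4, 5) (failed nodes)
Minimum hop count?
11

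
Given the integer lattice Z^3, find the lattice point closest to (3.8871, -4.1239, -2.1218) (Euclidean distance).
(4, -4, -2)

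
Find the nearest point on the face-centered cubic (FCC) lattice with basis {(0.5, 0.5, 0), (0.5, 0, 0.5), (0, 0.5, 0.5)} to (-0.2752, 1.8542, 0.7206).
(-0.5, 2, 0.5)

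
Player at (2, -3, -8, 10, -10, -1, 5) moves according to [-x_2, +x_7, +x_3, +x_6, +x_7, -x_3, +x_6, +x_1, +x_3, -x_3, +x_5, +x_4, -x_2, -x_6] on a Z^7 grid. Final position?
(3, -5, -8, 11, -9, 0, 7)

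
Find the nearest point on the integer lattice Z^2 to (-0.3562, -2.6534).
(0, -3)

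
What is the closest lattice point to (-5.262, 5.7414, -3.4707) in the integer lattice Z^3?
(-5, 6, -3)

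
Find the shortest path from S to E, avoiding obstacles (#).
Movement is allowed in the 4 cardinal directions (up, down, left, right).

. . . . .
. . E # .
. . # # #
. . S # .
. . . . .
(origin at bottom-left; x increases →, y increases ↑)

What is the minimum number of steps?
4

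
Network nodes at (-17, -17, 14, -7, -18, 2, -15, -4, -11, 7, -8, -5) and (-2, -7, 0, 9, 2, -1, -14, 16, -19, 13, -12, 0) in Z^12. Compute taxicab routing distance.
122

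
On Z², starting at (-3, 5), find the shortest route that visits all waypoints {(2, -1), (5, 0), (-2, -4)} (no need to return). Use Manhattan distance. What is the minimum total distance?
21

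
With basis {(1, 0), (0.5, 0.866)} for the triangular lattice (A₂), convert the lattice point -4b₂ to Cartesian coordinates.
(-2, -3.464)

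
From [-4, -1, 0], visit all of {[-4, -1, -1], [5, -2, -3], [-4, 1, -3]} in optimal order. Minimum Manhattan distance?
17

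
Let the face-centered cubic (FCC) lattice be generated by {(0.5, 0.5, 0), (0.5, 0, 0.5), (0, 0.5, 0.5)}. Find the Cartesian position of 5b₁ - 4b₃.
(2.5, 0.5, -2)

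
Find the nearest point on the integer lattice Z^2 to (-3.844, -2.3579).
(-4, -2)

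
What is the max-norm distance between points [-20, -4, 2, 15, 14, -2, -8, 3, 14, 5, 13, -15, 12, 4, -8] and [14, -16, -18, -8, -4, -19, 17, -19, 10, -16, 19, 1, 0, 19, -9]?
34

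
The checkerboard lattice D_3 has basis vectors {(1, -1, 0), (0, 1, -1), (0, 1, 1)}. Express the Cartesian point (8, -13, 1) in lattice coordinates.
8b₁ - 3b₂ - 2b₃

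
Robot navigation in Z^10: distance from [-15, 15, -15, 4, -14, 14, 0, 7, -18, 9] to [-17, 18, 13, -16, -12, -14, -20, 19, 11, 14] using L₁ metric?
149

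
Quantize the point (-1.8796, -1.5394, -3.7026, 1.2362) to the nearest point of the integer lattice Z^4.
(-2, -2, -4, 1)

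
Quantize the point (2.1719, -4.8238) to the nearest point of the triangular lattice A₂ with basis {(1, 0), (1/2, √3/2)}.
(2, -5.196)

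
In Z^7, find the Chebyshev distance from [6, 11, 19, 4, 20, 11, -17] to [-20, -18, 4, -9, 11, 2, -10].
29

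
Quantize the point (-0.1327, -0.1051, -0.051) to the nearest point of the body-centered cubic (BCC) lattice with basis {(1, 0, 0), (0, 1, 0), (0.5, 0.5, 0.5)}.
(0, 0, 0)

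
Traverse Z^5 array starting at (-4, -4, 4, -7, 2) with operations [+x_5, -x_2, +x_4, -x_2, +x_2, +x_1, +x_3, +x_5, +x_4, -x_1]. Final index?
(-4, -5, 5, -5, 4)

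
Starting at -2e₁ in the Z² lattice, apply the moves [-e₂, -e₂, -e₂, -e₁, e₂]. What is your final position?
(-3, -2)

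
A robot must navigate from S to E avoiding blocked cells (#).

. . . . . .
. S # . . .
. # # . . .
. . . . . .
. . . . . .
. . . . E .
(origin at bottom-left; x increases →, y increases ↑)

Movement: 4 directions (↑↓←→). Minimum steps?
9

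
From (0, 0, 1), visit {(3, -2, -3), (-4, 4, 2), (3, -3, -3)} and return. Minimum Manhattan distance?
38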